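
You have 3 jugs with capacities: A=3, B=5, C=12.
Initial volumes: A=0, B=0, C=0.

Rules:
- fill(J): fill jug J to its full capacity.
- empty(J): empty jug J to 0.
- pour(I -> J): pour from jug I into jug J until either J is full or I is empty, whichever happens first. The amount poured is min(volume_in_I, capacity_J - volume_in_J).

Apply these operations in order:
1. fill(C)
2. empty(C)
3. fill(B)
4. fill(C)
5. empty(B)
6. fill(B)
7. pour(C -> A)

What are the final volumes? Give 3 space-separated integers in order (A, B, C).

Answer: 3 5 9

Derivation:
Step 1: fill(C) -> (A=0 B=0 C=12)
Step 2: empty(C) -> (A=0 B=0 C=0)
Step 3: fill(B) -> (A=0 B=5 C=0)
Step 4: fill(C) -> (A=0 B=5 C=12)
Step 5: empty(B) -> (A=0 B=0 C=12)
Step 6: fill(B) -> (A=0 B=5 C=12)
Step 7: pour(C -> A) -> (A=3 B=5 C=9)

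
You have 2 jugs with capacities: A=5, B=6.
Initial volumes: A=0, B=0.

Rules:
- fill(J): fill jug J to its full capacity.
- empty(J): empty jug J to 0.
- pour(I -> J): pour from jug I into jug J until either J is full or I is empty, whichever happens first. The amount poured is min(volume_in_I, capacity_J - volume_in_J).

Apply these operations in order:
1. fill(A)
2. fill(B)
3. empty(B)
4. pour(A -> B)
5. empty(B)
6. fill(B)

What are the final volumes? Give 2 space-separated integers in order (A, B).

Step 1: fill(A) -> (A=5 B=0)
Step 2: fill(B) -> (A=5 B=6)
Step 3: empty(B) -> (A=5 B=0)
Step 4: pour(A -> B) -> (A=0 B=5)
Step 5: empty(B) -> (A=0 B=0)
Step 6: fill(B) -> (A=0 B=6)

Answer: 0 6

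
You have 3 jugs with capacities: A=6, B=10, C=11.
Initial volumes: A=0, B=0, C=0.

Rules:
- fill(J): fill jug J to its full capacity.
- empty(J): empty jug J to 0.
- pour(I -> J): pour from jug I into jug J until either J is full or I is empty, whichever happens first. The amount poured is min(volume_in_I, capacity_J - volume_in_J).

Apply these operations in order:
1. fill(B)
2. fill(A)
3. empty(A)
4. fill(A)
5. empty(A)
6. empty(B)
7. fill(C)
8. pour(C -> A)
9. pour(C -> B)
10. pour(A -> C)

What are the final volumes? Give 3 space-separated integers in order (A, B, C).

Step 1: fill(B) -> (A=0 B=10 C=0)
Step 2: fill(A) -> (A=6 B=10 C=0)
Step 3: empty(A) -> (A=0 B=10 C=0)
Step 4: fill(A) -> (A=6 B=10 C=0)
Step 5: empty(A) -> (A=0 B=10 C=0)
Step 6: empty(B) -> (A=0 B=0 C=0)
Step 7: fill(C) -> (A=0 B=0 C=11)
Step 8: pour(C -> A) -> (A=6 B=0 C=5)
Step 9: pour(C -> B) -> (A=6 B=5 C=0)
Step 10: pour(A -> C) -> (A=0 B=5 C=6)

Answer: 0 5 6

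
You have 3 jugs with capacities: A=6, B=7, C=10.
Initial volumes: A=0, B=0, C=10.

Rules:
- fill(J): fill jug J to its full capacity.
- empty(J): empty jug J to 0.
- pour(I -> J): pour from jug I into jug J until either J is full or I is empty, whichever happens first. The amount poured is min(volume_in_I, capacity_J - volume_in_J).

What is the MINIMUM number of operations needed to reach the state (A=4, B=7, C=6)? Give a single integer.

BFS from (A=0, B=0, C=10). One shortest path:
  1. pour(C -> A) -> (A=6 B=0 C=4)
  2. pour(A -> B) -> (A=0 B=6 C=4)
  3. pour(C -> A) -> (A=4 B=6 C=0)
  4. pour(B -> C) -> (A=4 B=0 C=6)
  5. fill(B) -> (A=4 B=7 C=6)
Reached target in 5 moves.

Answer: 5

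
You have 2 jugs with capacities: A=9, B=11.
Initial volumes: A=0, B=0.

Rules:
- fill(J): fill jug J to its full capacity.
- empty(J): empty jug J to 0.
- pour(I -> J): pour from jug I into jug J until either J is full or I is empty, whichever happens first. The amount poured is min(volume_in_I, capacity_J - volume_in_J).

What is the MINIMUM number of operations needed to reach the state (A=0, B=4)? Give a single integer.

BFS from (A=0, B=0). One shortest path:
  1. fill(B) -> (A=0 B=11)
  2. pour(B -> A) -> (A=9 B=2)
  3. empty(A) -> (A=0 B=2)
  4. pour(B -> A) -> (A=2 B=0)
  5. fill(B) -> (A=2 B=11)
  6. pour(B -> A) -> (A=9 B=4)
  7. empty(A) -> (A=0 B=4)
Reached target in 7 moves.

Answer: 7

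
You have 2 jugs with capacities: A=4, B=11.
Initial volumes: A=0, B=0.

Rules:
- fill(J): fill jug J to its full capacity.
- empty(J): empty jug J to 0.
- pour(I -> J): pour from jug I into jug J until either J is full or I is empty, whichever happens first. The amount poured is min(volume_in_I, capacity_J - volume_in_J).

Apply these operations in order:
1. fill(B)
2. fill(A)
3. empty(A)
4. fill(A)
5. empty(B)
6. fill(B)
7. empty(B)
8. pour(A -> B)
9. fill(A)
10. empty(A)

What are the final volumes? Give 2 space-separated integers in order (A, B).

Step 1: fill(B) -> (A=0 B=11)
Step 2: fill(A) -> (A=4 B=11)
Step 3: empty(A) -> (A=0 B=11)
Step 4: fill(A) -> (A=4 B=11)
Step 5: empty(B) -> (A=4 B=0)
Step 6: fill(B) -> (A=4 B=11)
Step 7: empty(B) -> (A=4 B=0)
Step 8: pour(A -> B) -> (A=0 B=4)
Step 9: fill(A) -> (A=4 B=4)
Step 10: empty(A) -> (A=0 B=4)

Answer: 0 4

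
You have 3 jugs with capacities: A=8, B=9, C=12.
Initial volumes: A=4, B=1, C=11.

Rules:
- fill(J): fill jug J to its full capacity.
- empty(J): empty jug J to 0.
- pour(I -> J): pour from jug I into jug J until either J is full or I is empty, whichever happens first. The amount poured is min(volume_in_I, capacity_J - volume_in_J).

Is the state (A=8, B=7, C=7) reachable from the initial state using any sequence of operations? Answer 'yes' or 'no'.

BFS from (A=4, B=1, C=11):
  1. empty(B) -> (A=4 B=0 C=11)
  2. pour(A -> B) -> (A=0 B=4 C=11)
  3. fill(A) -> (A=8 B=4 C=11)
  4. pour(A -> C) -> (A=7 B=4 C=12)
  5. pour(C -> B) -> (A=7 B=9 C=7)
  6. empty(B) -> (A=7 B=0 C=7)
  7. pour(A -> B) -> (A=0 B=7 C=7)
  8. fill(A) -> (A=8 B=7 C=7)
Target reached → yes.

Answer: yes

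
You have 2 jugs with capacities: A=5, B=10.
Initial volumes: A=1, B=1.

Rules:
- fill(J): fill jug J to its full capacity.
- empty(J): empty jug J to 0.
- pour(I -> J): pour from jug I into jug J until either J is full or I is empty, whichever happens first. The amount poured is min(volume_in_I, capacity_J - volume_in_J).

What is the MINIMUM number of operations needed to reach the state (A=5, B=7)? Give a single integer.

BFS from (A=1, B=1). One shortest path:
  1. pour(B -> A) -> (A=2 B=0)
  2. fill(B) -> (A=2 B=10)
  3. pour(B -> A) -> (A=5 B=7)
Reached target in 3 moves.

Answer: 3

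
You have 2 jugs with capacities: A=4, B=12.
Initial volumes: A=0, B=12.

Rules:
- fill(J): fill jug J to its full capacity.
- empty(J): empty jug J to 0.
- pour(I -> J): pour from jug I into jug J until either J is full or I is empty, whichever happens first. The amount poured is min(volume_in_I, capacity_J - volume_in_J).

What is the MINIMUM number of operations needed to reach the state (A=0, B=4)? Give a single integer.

Answer: 3

Derivation:
BFS from (A=0, B=12). One shortest path:
  1. fill(A) -> (A=4 B=12)
  2. empty(B) -> (A=4 B=0)
  3. pour(A -> B) -> (A=0 B=4)
Reached target in 3 moves.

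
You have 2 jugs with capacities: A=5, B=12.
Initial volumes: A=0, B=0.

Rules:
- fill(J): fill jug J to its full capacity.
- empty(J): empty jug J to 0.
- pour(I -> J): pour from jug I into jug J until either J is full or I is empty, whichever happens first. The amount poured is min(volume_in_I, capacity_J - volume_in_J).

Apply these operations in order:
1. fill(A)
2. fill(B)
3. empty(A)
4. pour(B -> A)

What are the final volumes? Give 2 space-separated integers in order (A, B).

Step 1: fill(A) -> (A=5 B=0)
Step 2: fill(B) -> (A=5 B=12)
Step 3: empty(A) -> (A=0 B=12)
Step 4: pour(B -> A) -> (A=5 B=7)

Answer: 5 7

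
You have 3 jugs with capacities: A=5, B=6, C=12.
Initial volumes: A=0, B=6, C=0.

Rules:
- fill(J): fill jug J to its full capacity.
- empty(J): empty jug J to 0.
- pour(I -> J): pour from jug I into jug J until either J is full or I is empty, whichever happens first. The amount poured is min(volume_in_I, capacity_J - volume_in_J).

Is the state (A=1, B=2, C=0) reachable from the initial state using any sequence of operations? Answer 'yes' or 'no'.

BFS from (A=0, B=6, C=0):
  1. fill(C) -> (A=0 B=6 C=12)
  2. pour(B -> A) -> (A=5 B=1 C=12)
  3. empty(A) -> (A=0 B=1 C=12)
  4. pour(C -> A) -> (A=5 B=1 C=7)
  5. empty(A) -> (A=0 B=1 C=7)
  6. pour(C -> A) -> (A=5 B=1 C=2)
  7. empty(A) -> (A=0 B=1 C=2)
  8. pour(B -> A) -> (A=1 B=0 C=2)
  9. pour(C -> B) -> (A=1 B=2 C=0)
Target reached → yes.

Answer: yes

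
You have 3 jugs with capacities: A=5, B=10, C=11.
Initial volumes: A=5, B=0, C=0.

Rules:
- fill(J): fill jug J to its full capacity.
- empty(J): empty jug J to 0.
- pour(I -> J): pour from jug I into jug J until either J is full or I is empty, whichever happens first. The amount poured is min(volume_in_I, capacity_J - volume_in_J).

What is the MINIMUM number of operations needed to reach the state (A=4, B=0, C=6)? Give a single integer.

BFS from (A=5, B=0, C=0). One shortest path:
  1. fill(B) -> (A=5 B=10 C=0)
  2. pour(A -> C) -> (A=0 B=10 C=5)
  3. pour(B -> C) -> (A=0 B=4 C=11)
  4. pour(C -> A) -> (A=5 B=4 C=6)
  5. empty(A) -> (A=0 B=4 C=6)
  6. pour(B -> A) -> (A=4 B=0 C=6)
Reached target in 6 moves.

Answer: 6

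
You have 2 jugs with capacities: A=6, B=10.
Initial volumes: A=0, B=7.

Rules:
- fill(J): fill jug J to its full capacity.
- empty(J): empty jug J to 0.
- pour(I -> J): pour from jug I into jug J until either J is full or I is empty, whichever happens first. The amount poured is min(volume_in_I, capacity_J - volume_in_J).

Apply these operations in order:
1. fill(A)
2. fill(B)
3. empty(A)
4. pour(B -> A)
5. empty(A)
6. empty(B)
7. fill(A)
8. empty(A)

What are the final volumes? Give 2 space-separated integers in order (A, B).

Answer: 0 0

Derivation:
Step 1: fill(A) -> (A=6 B=7)
Step 2: fill(B) -> (A=6 B=10)
Step 3: empty(A) -> (A=0 B=10)
Step 4: pour(B -> A) -> (A=6 B=4)
Step 5: empty(A) -> (A=0 B=4)
Step 6: empty(B) -> (A=0 B=0)
Step 7: fill(A) -> (A=6 B=0)
Step 8: empty(A) -> (A=0 B=0)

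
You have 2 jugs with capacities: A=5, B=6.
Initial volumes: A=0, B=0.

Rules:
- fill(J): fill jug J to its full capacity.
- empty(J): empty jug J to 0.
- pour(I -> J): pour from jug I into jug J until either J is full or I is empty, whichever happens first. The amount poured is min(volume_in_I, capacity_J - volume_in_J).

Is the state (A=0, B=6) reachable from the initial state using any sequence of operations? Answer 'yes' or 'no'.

BFS from (A=0, B=0):
  1. fill(B) -> (A=0 B=6)
Target reached → yes.

Answer: yes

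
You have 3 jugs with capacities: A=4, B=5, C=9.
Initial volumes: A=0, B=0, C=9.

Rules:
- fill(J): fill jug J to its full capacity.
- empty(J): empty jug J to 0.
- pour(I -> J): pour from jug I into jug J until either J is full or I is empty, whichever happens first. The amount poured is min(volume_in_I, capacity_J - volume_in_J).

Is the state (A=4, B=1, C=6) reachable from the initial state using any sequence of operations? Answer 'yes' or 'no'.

BFS from (A=0, B=0, C=9):
  1. fill(B) -> (A=0 B=5 C=9)
  2. pour(B -> A) -> (A=4 B=1 C=9)
  3. empty(A) -> (A=0 B=1 C=9)
  4. pour(B -> A) -> (A=1 B=0 C=9)
  5. fill(B) -> (A=1 B=5 C=9)
  6. pour(C -> A) -> (A=4 B=5 C=6)
  7. empty(A) -> (A=0 B=5 C=6)
  8. pour(B -> A) -> (A=4 B=1 C=6)
Target reached → yes.

Answer: yes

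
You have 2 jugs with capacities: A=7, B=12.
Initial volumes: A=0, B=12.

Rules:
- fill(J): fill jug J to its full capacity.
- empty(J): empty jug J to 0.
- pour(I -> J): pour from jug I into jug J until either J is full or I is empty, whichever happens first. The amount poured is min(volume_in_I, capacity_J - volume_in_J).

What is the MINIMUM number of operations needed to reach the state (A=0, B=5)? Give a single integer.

Answer: 2

Derivation:
BFS from (A=0, B=12). One shortest path:
  1. pour(B -> A) -> (A=7 B=5)
  2. empty(A) -> (A=0 B=5)
Reached target in 2 moves.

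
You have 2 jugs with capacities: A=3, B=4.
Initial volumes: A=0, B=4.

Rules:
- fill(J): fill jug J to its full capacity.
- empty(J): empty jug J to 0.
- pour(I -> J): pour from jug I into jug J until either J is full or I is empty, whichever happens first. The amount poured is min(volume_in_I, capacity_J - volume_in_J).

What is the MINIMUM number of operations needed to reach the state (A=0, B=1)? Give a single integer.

BFS from (A=0, B=4). One shortest path:
  1. pour(B -> A) -> (A=3 B=1)
  2. empty(A) -> (A=0 B=1)
Reached target in 2 moves.

Answer: 2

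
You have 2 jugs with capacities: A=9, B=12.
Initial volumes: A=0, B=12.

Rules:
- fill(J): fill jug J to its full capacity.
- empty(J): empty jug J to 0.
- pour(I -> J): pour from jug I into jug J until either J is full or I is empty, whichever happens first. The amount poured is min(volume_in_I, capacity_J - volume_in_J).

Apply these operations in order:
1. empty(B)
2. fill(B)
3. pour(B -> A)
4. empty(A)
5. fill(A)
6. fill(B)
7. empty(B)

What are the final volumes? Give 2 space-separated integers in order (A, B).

Answer: 9 0

Derivation:
Step 1: empty(B) -> (A=0 B=0)
Step 2: fill(B) -> (A=0 B=12)
Step 3: pour(B -> A) -> (A=9 B=3)
Step 4: empty(A) -> (A=0 B=3)
Step 5: fill(A) -> (A=9 B=3)
Step 6: fill(B) -> (A=9 B=12)
Step 7: empty(B) -> (A=9 B=0)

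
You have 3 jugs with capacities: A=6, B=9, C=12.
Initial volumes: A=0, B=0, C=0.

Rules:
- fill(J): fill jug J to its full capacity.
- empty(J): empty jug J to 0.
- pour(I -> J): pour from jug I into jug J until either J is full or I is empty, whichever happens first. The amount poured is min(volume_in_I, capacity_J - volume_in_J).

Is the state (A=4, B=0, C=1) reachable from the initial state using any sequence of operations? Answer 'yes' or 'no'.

Answer: no

Derivation:
BFS explored all 54 reachable states.
Reachable set includes: (0,0,0), (0,0,3), (0,0,6), (0,0,9), (0,0,12), (0,3,0), (0,3,3), (0,3,6), (0,3,9), (0,3,12), (0,6,0), (0,6,3) ...
Target (A=4, B=0, C=1) not in reachable set → no.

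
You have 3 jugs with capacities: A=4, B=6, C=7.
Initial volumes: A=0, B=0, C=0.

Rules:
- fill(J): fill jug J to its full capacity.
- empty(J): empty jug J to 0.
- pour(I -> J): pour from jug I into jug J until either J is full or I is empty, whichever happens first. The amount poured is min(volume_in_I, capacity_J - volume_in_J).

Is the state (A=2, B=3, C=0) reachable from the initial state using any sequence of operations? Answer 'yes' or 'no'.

BFS from (A=0, B=0, C=0):
  1. fill(A) -> (A=4 B=0 C=0)
  2. fill(C) -> (A=4 B=0 C=7)
  3. pour(A -> B) -> (A=0 B=4 C=7)
  4. pour(C -> A) -> (A=4 B=4 C=3)
  5. pour(A -> B) -> (A=2 B=6 C=3)
  6. empty(B) -> (A=2 B=0 C=3)
  7. pour(C -> B) -> (A=2 B=3 C=0)
Target reached → yes.

Answer: yes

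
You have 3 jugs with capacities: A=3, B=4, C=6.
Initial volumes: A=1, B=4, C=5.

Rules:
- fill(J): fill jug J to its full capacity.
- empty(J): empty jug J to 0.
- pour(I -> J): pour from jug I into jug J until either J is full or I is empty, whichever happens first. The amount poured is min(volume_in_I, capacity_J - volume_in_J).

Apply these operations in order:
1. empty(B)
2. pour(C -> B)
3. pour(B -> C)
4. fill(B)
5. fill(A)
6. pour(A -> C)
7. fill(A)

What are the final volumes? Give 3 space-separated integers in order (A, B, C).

Answer: 3 4 6

Derivation:
Step 1: empty(B) -> (A=1 B=0 C=5)
Step 2: pour(C -> B) -> (A=1 B=4 C=1)
Step 3: pour(B -> C) -> (A=1 B=0 C=5)
Step 4: fill(B) -> (A=1 B=4 C=5)
Step 5: fill(A) -> (A=3 B=4 C=5)
Step 6: pour(A -> C) -> (A=2 B=4 C=6)
Step 7: fill(A) -> (A=3 B=4 C=6)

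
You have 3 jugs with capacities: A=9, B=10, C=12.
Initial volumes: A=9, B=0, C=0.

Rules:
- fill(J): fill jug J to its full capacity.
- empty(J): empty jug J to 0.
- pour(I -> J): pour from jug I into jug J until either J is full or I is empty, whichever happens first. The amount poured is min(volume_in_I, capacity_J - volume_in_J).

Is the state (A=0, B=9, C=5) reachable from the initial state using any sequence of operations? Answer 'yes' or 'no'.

Answer: yes

Derivation:
BFS from (A=9, B=0, C=0):
  1. empty(A) -> (A=0 B=0 C=0)
  2. fill(C) -> (A=0 B=0 C=12)
  3. pour(C -> A) -> (A=9 B=0 C=3)
  4. pour(C -> B) -> (A=9 B=3 C=0)
  5. fill(C) -> (A=9 B=3 C=12)
  6. pour(C -> B) -> (A=9 B=10 C=5)
  7. empty(B) -> (A=9 B=0 C=5)
  8. pour(A -> B) -> (A=0 B=9 C=5)
Target reached → yes.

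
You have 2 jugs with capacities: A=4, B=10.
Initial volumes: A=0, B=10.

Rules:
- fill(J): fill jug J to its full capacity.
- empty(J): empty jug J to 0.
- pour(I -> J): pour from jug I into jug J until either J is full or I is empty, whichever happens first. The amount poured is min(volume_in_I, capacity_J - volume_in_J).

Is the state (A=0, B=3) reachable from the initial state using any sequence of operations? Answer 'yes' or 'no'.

BFS explored all 14 reachable states.
Reachable set includes: (0,0), (0,2), (0,4), (0,6), (0,8), (0,10), (2,0), (2,10), (4,0), (4,2), (4,4), (4,6) ...
Target (A=0, B=3) not in reachable set → no.

Answer: no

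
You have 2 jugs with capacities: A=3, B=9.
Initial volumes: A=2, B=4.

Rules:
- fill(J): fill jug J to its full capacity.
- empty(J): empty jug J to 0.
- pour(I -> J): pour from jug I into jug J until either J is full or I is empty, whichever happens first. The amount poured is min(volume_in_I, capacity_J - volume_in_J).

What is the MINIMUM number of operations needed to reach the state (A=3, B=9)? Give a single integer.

Answer: 2

Derivation:
BFS from (A=2, B=4). One shortest path:
  1. fill(A) -> (A=3 B=4)
  2. fill(B) -> (A=3 B=9)
Reached target in 2 moves.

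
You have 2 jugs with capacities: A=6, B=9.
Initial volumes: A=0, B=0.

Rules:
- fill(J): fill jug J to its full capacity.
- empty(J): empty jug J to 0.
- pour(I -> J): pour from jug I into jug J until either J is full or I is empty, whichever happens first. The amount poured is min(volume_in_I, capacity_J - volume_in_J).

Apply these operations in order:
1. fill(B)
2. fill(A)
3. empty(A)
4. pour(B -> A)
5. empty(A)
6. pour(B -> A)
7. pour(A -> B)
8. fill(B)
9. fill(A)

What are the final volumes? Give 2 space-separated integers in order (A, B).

Step 1: fill(B) -> (A=0 B=9)
Step 2: fill(A) -> (A=6 B=9)
Step 3: empty(A) -> (A=0 B=9)
Step 4: pour(B -> A) -> (A=6 B=3)
Step 5: empty(A) -> (A=0 B=3)
Step 6: pour(B -> A) -> (A=3 B=0)
Step 7: pour(A -> B) -> (A=0 B=3)
Step 8: fill(B) -> (A=0 B=9)
Step 9: fill(A) -> (A=6 B=9)

Answer: 6 9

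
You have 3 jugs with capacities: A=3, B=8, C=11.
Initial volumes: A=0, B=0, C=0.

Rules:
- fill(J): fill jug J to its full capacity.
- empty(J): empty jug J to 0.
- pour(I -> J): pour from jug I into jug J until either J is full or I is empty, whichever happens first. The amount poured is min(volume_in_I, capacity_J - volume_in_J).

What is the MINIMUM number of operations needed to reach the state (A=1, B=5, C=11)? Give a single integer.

BFS from (A=0, B=0, C=0). One shortest path:
  1. fill(A) -> (A=3 B=0 C=0)
  2. fill(C) -> (A=3 B=0 C=11)
  3. pour(A -> B) -> (A=0 B=3 C=11)
  4. fill(A) -> (A=3 B=3 C=11)
  5. pour(A -> B) -> (A=0 B=6 C=11)
  6. pour(C -> A) -> (A=3 B=6 C=8)
  7. pour(A -> B) -> (A=1 B=8 C=8)
  8. pour(B -> C) -> (A=1 B=5 C=11)
Reached target in 8 moves.

Answer: 8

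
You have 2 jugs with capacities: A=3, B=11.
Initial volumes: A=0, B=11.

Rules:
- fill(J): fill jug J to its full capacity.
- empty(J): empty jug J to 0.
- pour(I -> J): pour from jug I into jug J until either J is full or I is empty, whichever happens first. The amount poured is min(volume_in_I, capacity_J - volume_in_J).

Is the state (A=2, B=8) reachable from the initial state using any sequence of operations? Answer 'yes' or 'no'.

Answer: no

Derivation:
BFS explored all 28 reachable states.
Reachable set includes: (0,0), (0,1), (0,2), (0,3), (0,4), (0,5), (0,6), (0,7), (0,8), (0,9), (0,10), (0,11) ...
Target (A=2, B=8) not in reachable set → no.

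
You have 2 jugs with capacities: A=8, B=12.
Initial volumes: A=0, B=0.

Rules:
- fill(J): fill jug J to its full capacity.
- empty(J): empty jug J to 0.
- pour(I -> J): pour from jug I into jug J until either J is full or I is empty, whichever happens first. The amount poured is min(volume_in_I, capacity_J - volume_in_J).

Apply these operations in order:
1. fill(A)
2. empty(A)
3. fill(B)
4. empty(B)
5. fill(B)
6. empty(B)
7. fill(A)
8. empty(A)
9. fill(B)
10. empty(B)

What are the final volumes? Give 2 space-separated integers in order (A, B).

Step 1: fill(A) -> (A=8 B=0)
Step 2: empty(A) -> (A=0 B=0)
Step 3: fill(B) -> (A=0 B=12)
Step 4: empty(B) -> (A=0 B=0)
Step 5: fill(B) -> (A=0 B=12)
Step 6: empty(B) -> (A=0 B=0)
Step 7: fill(A) -> (A=8 B=0)
Step 8: empty(A) -> (A=0 B=0)
Step 9: fill(B) -> (A=0 B=12)
Step 10: empty(B) -> (A=0 B=0)

Answer: 0 0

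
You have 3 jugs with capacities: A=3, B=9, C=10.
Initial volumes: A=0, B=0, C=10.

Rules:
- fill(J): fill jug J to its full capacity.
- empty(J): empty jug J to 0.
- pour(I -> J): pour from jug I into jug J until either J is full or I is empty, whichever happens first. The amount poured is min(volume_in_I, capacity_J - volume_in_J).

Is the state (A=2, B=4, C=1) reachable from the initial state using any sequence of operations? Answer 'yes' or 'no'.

Answer: no

Derivation:
BFS explored all 296 reachable states.
Reachable set includes: (0,0,0), (0,0,1), (0,0,2), (0,0,3), (0,0,4), (0,0,5), (0,0,6), (0,0,7), (0,0,8), (0,0,9), (0,0,10), (0,1,0) ...
Target (A=2, B=4, C=1) not in reachable set → no.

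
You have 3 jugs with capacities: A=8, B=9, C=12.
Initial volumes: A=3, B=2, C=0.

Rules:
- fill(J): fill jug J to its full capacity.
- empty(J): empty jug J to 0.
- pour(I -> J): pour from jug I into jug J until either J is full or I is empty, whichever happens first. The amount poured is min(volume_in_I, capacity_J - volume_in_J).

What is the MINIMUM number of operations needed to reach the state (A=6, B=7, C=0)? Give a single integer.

BFS from (A=3, B=2, C=0). One shortest path:
  1. fill(B) -> (A=3 B=9 C=0)
  2. pour(B -> C) -> (A=3 B=0 C=9)
  3. fill(B) -> (A=3 B=9 C=9)
  4. pour(B -> C) -> (A=3 B=6 C=12)
  5. pour(C -> A) -> (A=8 B=6 C=7)
  6. empty(A) -> (A=0 B=6 C=7)
  7. pour(B -> A) -> (A=6 B=0 C=7)
  8. pour(C -> B) -> (A=6 B=7 C=0)
Reached target in 8 moves.

Answer: 8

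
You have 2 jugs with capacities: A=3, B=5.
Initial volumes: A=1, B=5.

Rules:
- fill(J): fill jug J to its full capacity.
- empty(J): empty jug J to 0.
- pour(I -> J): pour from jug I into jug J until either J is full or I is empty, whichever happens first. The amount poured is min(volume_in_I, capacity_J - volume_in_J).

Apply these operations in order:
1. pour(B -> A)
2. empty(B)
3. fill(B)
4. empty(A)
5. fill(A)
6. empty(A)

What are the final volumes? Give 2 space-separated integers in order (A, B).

Step 1: pour(B -> A) -> (A=3 B=3)
Step 2: empty(B) -> (A=3 B=0)
Step 3: fill(B) -> (A=3 B=5)
Step 4: empty(A) -> (A=0 B=5)
Step 5: fill(A) -> (A=3 B=5)
Step 6: empty(A) -> (A=0 B=5)

Answer: 0 5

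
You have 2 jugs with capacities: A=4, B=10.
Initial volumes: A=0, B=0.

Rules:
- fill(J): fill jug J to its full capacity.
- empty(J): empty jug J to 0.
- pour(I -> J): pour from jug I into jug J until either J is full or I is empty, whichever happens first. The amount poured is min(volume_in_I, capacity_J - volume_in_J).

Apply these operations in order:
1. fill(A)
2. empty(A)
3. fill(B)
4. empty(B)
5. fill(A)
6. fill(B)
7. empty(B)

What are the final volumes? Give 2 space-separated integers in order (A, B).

Step 1: fill(A) -> (A=4 B=0)
Step 2: empty(A) -> (A=0 B=0)
Step 3: fill(B) -> (A=0 B=10)
Step 4: empty(B) -> (A=0 B=0)
Step 5: fill(A) -> (A=4 B=0)
Step 6: fill(B) -> (A=4 B=10)
Step 7: empty(B) -> (A=4 B=0)

Answer: 4 0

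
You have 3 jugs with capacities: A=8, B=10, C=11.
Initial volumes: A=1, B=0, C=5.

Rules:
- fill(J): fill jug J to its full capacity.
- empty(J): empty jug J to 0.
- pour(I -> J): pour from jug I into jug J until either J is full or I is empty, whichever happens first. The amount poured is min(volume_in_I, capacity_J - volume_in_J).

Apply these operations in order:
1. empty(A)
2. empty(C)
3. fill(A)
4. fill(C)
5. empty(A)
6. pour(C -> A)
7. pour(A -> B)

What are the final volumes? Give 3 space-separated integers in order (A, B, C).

Answer: 0 8 3

Derivation:
Step 1: empty(A) -> (A=0 B=0 C=5)
Step 2: empty(C) -> (A=0 B=0 C=0)
Step 3: fill(A) -> (A=8 B=0 C=0)
Step 4: fill(C) -> (A=8 B=0 C=11)
Step 5: empty(A) -> (A=0 B=0 C=11)
Step 6: pour(C -> A) -> (A=8 B=0 C=3)
Step 7: pour(A -> B) -> (A=0 B=8 C=3)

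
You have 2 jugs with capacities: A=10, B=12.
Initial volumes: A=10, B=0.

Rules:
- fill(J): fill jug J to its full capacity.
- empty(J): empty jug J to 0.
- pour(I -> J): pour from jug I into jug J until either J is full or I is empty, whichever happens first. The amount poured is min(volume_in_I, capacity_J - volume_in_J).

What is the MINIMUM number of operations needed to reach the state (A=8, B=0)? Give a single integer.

BFS from (A=10, B=0). One shortest path:
  1. pour(A -> B) -> (A=0 B=10)
  2. fill(A) -> (A=10 B=10)
  3. pour(A -> B) -> (A=8 B=12)
  4. empty(B) -> (A=8 B=0)
Reached target in 4 moves.

Answer: 4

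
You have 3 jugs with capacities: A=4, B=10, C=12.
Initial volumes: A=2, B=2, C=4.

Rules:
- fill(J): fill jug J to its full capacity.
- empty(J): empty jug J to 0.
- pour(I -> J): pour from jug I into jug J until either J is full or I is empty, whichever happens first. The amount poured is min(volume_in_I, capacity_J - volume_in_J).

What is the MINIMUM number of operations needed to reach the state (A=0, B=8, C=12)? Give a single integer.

Answer: 3

Derivation:
BFS from (A=2, B=2, C=4). One shortest path:
  1. pour(A -> B) -> (A=0 B=4 C=4)
  2. pour(C -> B) -> (A=0 B=8 C=0)
  3. fill(C) -> (A=0 B=8 C=12)
Reached target in 3 moves.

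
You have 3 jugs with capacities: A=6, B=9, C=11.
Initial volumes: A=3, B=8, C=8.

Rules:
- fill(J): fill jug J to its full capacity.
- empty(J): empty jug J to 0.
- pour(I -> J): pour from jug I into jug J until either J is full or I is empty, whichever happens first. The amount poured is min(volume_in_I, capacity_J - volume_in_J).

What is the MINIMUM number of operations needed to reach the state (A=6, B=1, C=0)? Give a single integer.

BFS from (A=3, B=8, C=8). One shortest path:
  1. empty(A) -> (A=0 B=8 C=8)
  2. pour(B -> A) -> (A=6 B=2 C=8)
  3. pour(C -> B) -> (A=6 B=9 C=1)
  4. empty(B) -> (A=6 B=0 C=1)
  5. pour(C -> B) -> (A=6 B=1 C=0)
Reached target in 5 moves.

Answer: 5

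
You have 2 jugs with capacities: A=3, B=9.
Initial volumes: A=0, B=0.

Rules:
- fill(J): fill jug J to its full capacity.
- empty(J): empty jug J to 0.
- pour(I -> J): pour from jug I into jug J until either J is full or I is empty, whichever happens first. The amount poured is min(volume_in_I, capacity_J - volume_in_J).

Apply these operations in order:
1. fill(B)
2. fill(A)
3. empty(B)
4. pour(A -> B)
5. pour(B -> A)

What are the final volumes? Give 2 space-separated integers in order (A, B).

Answer: 3 0

Derivation:
Step 1: fill(B) -> (A=0 B=9)
Step 2: fill(A) -> (A=3 B=9)
Step 3: empty(B) -> (A=3 B=0)
Step 4: pour(A -> B) -> (A=0 B=3)
Step 5: pour(B -> A) -> (A=3 B=0)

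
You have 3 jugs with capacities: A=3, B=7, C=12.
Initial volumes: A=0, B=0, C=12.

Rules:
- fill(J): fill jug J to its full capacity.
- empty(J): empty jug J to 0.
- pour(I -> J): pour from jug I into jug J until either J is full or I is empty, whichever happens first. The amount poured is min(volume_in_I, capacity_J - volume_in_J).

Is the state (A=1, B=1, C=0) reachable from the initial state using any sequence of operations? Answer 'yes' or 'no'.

Answer: yes

Derivation:
BFS from (A=0, B=0, C=12):
  1. fill(B) -> (A=0 B=7 C=12)
  2. empty(C) -> (A=0 B=7 C=0)
  3. pour(B -> C) -> (A=0 B=0 C=7)
  4. fill(B) -> (A=0 B=7 C=7)
  5. pour(B -> A) -> (A=3 B=4 C=7)
  6. pour(A -> C) -> (A=0 B=4 C=10)
  7. pour(B -> A) -> (A=3 B=1 C=10)
  8. pour(A -> C) -> (A=1 B=1 C=12)
  9. empty(C) -> (A=1 B=1 C=0)
Target reached → yes.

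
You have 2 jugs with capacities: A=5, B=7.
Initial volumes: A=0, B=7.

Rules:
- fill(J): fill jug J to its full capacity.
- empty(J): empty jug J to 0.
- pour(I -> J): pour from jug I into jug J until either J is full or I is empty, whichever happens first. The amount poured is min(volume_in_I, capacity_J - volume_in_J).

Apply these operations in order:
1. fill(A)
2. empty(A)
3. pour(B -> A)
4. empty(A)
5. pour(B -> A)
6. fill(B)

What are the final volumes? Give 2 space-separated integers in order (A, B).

Step 1: fill(A) -> (A=5 B=7)
Step 2: empty(A) -> (A=0 B=7)
Step 3: pour(B -> A) -> (A=5 B=2)
Step 4: empty(A) -> (A=0 B=2)
Step 5: pour(B -> A) -> (A=2 B=0)
Step 6: fill(B) -> (A=2 B=7)

Answer: 2 7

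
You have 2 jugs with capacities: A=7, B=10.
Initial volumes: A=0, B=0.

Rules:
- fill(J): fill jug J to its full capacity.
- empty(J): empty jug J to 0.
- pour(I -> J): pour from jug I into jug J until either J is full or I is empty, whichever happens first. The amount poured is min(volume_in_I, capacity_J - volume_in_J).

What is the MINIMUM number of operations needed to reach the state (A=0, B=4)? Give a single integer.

Answer: 6

Derivation:
BFS from (A=0, B=0). One shortest path:
  1. fill(A) -> (A=7 B=0)
  2. pour(A -> B) -> (A=0 B=7)
  3. fill(A) -> (A=7 B=7)
  4. pour(A -> B) -> (A=4 B=10)
  5. empty(B) -> (A=4 B=0)
  6. pour(A -> B) -> (A=0 B=4)
Reached target in 6 moves.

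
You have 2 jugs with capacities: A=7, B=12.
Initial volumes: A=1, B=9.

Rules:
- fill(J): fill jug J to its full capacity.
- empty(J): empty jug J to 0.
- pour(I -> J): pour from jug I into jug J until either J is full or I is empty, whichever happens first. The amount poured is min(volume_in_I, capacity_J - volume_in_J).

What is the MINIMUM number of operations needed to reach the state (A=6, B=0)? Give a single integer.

Answer: 4

Derivation:
BFS from (A=1, B=9). One shortest path:
  1. fill(B) -> (A=1 B=12)
  2. pour(B -> A) -> (A=7 B=6)
  3. empty(A) -> (A=0 B=6)
  4. pour(B -> A) -> (A=6 B=0)
Reached target in 4 moves.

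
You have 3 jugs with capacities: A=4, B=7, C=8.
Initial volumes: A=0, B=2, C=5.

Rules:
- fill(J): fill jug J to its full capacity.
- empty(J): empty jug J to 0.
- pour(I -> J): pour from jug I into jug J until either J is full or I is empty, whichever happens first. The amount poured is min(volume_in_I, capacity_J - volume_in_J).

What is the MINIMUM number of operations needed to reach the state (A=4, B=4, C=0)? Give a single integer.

Answer: 4

Derivation:
BFS from (A=0, B=2, C=5). One shortest path:
  1. fill(A) -> (A=4 B=2 C=5)
  2. fill(B) -> (A=4 B=7 C=5)
  3. pour(B -> C) -> (A=4 B=4 C=8)
  4. empty(C) -> (A=4 B=4 C=0)
Reached target in 4 moves.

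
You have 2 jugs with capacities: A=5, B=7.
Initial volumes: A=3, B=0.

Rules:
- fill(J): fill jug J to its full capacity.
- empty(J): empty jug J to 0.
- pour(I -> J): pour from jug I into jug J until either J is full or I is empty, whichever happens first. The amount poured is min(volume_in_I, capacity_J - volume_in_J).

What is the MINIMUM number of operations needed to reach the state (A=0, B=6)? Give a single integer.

Answer: 7

Derivation:
BFS from (A=3, B=0). One shortest path:
  1. pour(A -> B) -> (A=0 B=3)
  2. fill(A) -> (A=5 B=3)
  3. pour(A -> B) -> (A=1 B=7)
  4. empty(B) -> (A=1 B=0)
  5. pour(A -> B) -> (A=0 B=1)
  6. fill(A) -> (A=5 B=1)
  7. pour(A -> B) -> (A=0 B=6)
Reached target in 7 moves.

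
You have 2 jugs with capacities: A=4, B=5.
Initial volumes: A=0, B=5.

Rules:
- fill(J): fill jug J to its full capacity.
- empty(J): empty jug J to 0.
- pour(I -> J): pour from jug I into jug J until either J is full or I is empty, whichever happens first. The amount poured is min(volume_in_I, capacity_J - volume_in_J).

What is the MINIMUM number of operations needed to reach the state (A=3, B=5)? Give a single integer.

BFS from (A=0, B=5). One shortest path:
  1. fill(A) -> (A=4 B=5)
  2. empty(B) -> (A=4 B=0)
  3. pour(A -> B) -> (A=0 B=4)
  4. fill(A) -> (A=4 B=4)
  5. pour(A -> B) -> (A=3 B=5)
Reached target in 5 moves.

Answer: 5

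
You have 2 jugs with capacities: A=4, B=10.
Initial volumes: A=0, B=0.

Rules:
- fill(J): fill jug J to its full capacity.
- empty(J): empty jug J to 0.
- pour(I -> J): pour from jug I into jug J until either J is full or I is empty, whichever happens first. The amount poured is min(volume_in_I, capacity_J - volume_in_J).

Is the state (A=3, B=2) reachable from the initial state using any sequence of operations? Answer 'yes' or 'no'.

BFS explored all 14 reachable states.
Reachable set includes: (0,0), (0,2), (0,4), (0,6), (0,8), (0,10), (2,0), (2,10), (4,0), (4,2), (4,4), (4,6) ...
Target (A=3, B=2) not in reachable set → no.

Answer: no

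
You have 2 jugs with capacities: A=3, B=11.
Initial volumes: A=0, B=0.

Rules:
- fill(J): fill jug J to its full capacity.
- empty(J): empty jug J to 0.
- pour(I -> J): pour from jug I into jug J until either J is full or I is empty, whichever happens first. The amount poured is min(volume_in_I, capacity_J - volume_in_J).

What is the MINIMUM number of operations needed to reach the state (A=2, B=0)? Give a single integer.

Answer: 8

Derivation:
BFS from (A=0, B=0). One shortest path:
  1. fill(B) -> (A=0 B=11)
  2. pour(B -> A) -> (A=3 B=8)
  3. empty(A) -> (A=0 B=8)
  4. pour(B -> A) -> (A=3 B=5)
  5. empty(A) -> (A=0 B=5)
  6. pour(B -> A) -> (A=3 B=2)
  7. empty(A) -> (A=0 B=2)
  8. pour(B -> A) -> (A=2 B=0)
Reached target in 8 moves.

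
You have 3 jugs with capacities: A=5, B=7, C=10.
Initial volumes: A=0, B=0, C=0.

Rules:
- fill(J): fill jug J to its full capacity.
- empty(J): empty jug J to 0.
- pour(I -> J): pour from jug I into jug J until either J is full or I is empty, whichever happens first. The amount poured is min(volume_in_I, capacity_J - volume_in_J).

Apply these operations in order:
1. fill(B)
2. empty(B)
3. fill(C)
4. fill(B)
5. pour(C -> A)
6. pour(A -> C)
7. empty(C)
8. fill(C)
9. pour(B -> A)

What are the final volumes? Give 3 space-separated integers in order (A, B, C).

Step 1: fill(B) -> (A=0 B=7 C=0)
Step 2: empty(B) -> (A=0 B=0 C=0)
Step 3: fill(C) -> (A=0 B=0 C=10)
Step 4: fill(B) -> (A=0 B=7 C=10)
Step 5: pour(C -> A) -> (A=5 B=7 C=5)
Step 6: pour(A -> C) -> (A=0 B=7 C=10)
Step 7: empty(C) -> (A=0 B=7 C=0)
Step 8: fill(C) -> (A=0 B=7 C=10)
Step 9: pour(B -> A) -> (A=5 B=2 C=10)

Answer: 5 2 10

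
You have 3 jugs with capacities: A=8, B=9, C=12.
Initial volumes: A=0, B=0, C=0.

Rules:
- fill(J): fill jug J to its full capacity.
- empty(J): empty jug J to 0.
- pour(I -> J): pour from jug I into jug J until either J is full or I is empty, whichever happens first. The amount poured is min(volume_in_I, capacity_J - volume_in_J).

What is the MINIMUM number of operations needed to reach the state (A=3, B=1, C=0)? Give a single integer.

Answer: 5

Derivation:
BFS from (A=0, B=0, C=0). One shortest path:
  1. fill(C) -> (A=0 B=0 C=12)
  2. pour(C -> B) -> (A=0 B=9 C=3)
  3. pour(B -> A) -> (A=8 B=1 C=3)
  4. empty(A) -> (A=0 B=1 C=3)
  5. pour(C -> A) -> (A=3 B=1 C=0)
Reached target in 5 moves.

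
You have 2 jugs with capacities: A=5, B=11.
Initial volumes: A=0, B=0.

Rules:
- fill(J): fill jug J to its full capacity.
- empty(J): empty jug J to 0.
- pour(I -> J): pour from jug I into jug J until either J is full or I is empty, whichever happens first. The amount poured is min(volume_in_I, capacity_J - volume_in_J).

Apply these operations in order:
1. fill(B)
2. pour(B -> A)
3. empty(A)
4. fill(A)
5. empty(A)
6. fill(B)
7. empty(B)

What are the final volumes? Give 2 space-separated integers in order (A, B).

Step 1: fill(B) -> (A=0 B=11)
Step 2: pour(B -> A) -> (A=5 B=6)
Step 3: empty(A) -> (A=0 B=6)
Step 4: fill(A) -> (A=5 B=6)
Step 5: empty(A) -> (A=0 B=6)
Step 6: fill(B) -> (A=0 B=11)
Step 7: empty(B) -> (A=0 B=0)

Answer: 0 0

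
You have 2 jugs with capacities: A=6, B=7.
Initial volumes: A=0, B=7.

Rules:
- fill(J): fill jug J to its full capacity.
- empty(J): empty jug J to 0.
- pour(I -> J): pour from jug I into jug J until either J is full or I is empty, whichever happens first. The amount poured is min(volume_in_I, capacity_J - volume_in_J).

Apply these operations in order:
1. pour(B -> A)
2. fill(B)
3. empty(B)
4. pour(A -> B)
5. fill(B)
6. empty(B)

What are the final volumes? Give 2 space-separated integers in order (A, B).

Step 1: pour(B -> A) -> (A=6 B=1)
Step 2: fill(B) -> (A=6 B=7)
Step 3: empty(B) -> (A=6 B=0)
Step 4: pour(A -> B) -> (A=0 B=6)
Step 5: fill(B) -> (A=0 B=7)
Step 6: empty(B) -> (A=0 B=0)

Answer: 0 0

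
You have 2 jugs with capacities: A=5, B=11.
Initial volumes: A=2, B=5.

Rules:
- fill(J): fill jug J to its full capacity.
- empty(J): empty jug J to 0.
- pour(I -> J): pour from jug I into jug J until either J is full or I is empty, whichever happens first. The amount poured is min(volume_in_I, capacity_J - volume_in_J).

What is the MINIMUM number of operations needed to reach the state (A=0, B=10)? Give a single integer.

BFS from (A=2, B=5). One shortest path:
  1. fill(A) -> (A=5 B=5)
  2. pour(A -> B) -> (A=0 B=10)
Reached target in 2 moves.

Answer: 2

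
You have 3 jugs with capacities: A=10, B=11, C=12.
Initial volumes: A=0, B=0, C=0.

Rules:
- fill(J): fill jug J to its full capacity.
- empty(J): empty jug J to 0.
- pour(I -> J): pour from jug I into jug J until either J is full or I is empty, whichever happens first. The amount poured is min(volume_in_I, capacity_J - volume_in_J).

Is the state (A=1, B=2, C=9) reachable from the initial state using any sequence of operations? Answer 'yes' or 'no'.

BFS explored all 726 reachable states.
Reachable set includes: (0,0,0), (0,0,1), (0,0,2), (0,0,3), (0,0,4), (0,0,5), (0,0,6), (0,0,7), (0,0,8), (0,0,9), (0,0,10), (0,0,11) ...
Target (A=1, B=2, C=9) not in reachable set → no.

Answer: no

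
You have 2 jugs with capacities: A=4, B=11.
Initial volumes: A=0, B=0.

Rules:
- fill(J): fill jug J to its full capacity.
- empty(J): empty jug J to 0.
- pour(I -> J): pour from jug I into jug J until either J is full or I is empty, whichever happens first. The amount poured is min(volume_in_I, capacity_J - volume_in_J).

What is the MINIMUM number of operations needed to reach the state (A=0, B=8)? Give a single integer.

BFS from (A=0, B=0). One shortest path:
  1. fill(A) -> (A=4 B=0)
  2. pour(A -> B) -> (A=0 B=4)
  3. fill(A) -> (A=4 B=4)
  4. pour(A -> B) -> (A=0 B=8)
Reached target in 4 moves.

Answer: 4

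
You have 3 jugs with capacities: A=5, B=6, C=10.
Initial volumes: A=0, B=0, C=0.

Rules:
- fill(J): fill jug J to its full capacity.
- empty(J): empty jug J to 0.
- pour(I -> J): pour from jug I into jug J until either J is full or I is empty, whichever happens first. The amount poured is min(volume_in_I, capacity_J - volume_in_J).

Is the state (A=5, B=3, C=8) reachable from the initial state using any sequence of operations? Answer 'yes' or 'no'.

BFS from (A=0, B=0, C=0):
  1. fill(B) -> (A=0 B=6 C=0)
  2. pour(B -> C) -> (A=0 B=0 C=6)
  3. fill(B) -> (A=0 B=6 C=6)
  4. pour(B -> C) -> (A=0 B=2 C=10)
  5. pour(B -> A) -> (A=2 B=0 C=10)
  6. pour(C -> B) -> (A=2 B=6 C=4)
  7. empty(B) -> (A=2 B=0 C=4)
  8. pour(C -> B) -> (A=2 B=4 C=0)
  9. fill(C) -> (A=2 B=4 C=10)
  10. pour(C -> B) -> (A=2 B=6 C=8)
  11. pour(B -> A) -> (A=5 B=3 C=8)
Target reached → yes.

Answer: yes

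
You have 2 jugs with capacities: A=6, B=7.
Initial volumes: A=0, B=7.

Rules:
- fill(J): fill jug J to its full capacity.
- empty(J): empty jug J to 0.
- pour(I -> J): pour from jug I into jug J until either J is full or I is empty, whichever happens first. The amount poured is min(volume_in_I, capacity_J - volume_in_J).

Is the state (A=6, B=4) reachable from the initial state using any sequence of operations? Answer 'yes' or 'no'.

Answer: yes

Derivation:
BFS from (A=0, B=7):
  1. fill(A) -> (A=6 B=7)
  2. empty(B) -> (A=6 B=0)
  3. pour(A -> B) -> (A=0 B=6)
  4. fill(A) -> (A=6 B=6)
  5. pour(A -> B) -> (A=5 B=7)
  6. empty(B) -> (A=5 B=0)
  7. pour(A -> B) -> (A=0 B=5)
  8. fill(A) -> (A=6 B=5)
  9. pour(A -> B) -> (A=4 B=7)
  10. empty(B) -> (A=4 B=0)
  11. pour(A -> B) -> (A=0 B=4)
  12. fill(A) -> (A=6 B=4)
Target reached → yes.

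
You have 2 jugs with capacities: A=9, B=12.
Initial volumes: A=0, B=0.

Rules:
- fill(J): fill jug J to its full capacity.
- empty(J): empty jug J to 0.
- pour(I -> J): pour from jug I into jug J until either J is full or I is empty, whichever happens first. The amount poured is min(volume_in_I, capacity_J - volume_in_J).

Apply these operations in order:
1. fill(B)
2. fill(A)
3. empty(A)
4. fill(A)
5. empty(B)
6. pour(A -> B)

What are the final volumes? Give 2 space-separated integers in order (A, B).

Answer: 0 9

Derivation:
Step 1: fill(B) -> (A=0 B=12)
Step 2: fill(A) -> (A=9 B=12)
Step 3: empty(A) -> (A=0 B=12)
Step 4: fill(A) -> (A=9 B=12)
Step 5: empty(B) -> (A=9 B=0)
Step 6: pour(A -> B) -> (A=0 B=9)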